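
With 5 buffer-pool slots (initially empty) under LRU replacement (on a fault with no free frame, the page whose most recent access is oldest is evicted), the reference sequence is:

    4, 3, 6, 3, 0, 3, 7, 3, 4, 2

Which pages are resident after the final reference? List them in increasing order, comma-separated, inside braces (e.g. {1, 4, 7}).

4: miss, frames [4]
3: miss, frames [4, 3]
6: miss, frames [4, 3, 6]
3: hit
0: miss, frames [4, 6, 3, 0]
3: hit
7: miss, frames [4, 6, 0, 3, 7]
3: hit
4: hit
2: miss, evict 6, frames [0, 7, 3, 4, 2]

{0, 2, 3, 4, 7}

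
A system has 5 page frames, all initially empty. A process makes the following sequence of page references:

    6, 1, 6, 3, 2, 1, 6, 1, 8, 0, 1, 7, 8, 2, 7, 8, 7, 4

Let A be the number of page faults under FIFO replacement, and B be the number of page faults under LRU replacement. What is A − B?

-1

Under FIFO: F F . F F . . . F F . F . . . . . F → 8 faults.
Under LRU: F F . F F . . . F F . F . F . . . F → 9 faults.
A − B = 8 − 9 = -1.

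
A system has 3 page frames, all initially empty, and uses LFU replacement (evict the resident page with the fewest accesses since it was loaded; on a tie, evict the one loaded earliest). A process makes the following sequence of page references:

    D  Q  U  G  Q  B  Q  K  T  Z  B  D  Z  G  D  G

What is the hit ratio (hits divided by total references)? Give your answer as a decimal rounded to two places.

0.19

D → miss, frames [D]
Q → miss, frames [D, Q]
U → miss, frames [D, Q, U]
G → miss, evict D, frames [Q, U, G]
Q → hit
B → miss, evict U, frames [Q, G, B]
Q → hit
K → miss, evict G, frames [Q, B, K]
T → miss, evict B, frames [Q, K, T]
Z → miss, evict K, frames [Q, T, Z]
B → miss, evict T, frames [Q, Z, B]
D → miss, evict Z, frames [Q, B, D]
Z → miss, evict B, frames [Q, D, Z]
G → miss, evict D, frames [Q, Z, G]
D → miss, evict Z, frames [Q, G, D]
G → hit
Hits: 3 of 16 references → 3/16 = 0.1875.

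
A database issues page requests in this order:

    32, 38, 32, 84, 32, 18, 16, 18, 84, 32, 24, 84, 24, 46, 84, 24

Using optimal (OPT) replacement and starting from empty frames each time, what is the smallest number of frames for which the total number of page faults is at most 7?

4

f=1: 16 faults
f=2: 10 faults
f=3: 8 faults
f=4: 7 faults
f=5: 7 faults
f=6: 7 faults
f=7: 7 faults
Smallest f with faults ≤ 7 is 4.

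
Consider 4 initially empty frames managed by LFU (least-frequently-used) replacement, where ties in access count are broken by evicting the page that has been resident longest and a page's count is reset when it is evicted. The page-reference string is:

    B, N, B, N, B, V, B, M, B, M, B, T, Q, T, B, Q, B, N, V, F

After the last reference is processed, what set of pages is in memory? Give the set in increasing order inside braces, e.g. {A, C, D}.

{B, F, M, N}

B → miss, frames {B}
N → miss, frames {B,N}
B → hit
N → hit
B → hit
V → miss, frames {B,N,V}
B → hit
M → miss, frames {B,N,V,M}
B → hit
M → hit
B → hit
T → miss, evict V, frames {B,N,M,T}
Q → miss, evict T, frames {B,N,M,Q}
T → miss, evict Q, frames {B,N,M,T}
B → hit
Q → miss, evict T, frames {B,N,M,Q}
B → hit
N → hit
V → miss, evict Q, frames {B,N,M,V}
F → miss, evict V, frames {B,N,M,F}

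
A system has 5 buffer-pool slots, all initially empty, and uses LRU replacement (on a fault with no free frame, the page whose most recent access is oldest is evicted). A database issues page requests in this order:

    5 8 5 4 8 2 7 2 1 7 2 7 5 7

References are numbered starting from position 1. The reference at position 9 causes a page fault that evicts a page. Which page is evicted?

5

pos 1: 5 → fault, frames [5]
pos 2: 8 → fault, frames [5, 8]
pos 3: 5 → hit
pos 4: 4 → fault, frames [8, 5, 4]
pos 5: 8 → hit
pos 6: 2 → fault, frames [5, 4, 8, 2]
pos 7: 7 → fault, frames [5, 4, 8, 2, 7]
pos 8: 2 → hit
pos 9: 1 → fault, evict 5, frames [4, 8, 7, 2, 1]
At position 9, page 5 is evicted.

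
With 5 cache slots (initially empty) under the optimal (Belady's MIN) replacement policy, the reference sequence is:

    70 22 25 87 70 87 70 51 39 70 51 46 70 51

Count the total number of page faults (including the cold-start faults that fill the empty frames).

7

70 -> fault, frames (70)
22 -> fault, frames (70 22)
25 -> fault, frames (70 22 25)
87 -> fault, frames (70 22 25 87)
70 -> hit
87 -> hit
70 -> hit
51 -> fault, frames (70 22 25 87 51)
39 -> fault, evict 87, frames (70 22 25 51 39)
70 -> hit
51 -> hit
46 -> fault, evict 39, frames (70 22 25 51 46)
70 -> hit
51 -> hit
Page faults: 7.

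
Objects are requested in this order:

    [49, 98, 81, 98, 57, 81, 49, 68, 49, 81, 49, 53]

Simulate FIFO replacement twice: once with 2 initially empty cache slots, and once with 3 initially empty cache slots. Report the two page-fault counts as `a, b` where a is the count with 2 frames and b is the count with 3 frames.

9, 8

2 frames: F F F . F . F F . F F F → 9 faults.
3 frames: F F F . F . F F . F . F → 8 faults.
8 < 9: adding a frame reduced faults, as is typical.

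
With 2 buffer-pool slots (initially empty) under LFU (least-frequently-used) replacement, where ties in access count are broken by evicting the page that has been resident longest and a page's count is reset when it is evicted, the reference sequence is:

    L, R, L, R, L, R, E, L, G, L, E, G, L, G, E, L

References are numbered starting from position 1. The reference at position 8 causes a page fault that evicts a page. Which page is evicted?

E

pos 1: L -> miss, frames (L)
pos 2: R -> miss, frames (L R)
pos 3: L -> hit
pos 4: R -> hit
pos 5: L -> hit
pos 6: R -> hit
pos 7: E -> miss, evict L, frames (R E)
pos 8: L -> miss, evict E, frames (R L)
At position 8, page E is evicted.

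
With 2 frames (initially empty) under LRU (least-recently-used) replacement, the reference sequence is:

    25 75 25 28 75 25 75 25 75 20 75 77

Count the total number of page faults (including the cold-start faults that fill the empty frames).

25: miss, frames (25)
75: miss, frames (25 75)
25: hit
28: miss, evict 75, frames (25 28)
75: miss, evict 25, frames (28 75)
25: miss, evict 28, frames (75 25)
75: hit
25: hit
75: hit
20: miss, evict 25, frames (75 20)
75: hit
77: miss, evict 20, frames (75 77)
Page faults: 7.

7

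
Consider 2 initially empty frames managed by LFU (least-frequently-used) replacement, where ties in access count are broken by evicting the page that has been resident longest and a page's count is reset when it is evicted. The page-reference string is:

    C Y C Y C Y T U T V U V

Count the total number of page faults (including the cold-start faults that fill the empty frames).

C: fault, frames {C}
Y: fault, frames {C,Y}
C: hit
Y: hit
C: hit
Y: hit
T: fault, evict C, frames {Y,T}
U: fault, evict T, frames {Y,U}
T: fault, evict U, frames {Y,T}
V: fault, evict T, frames {Y,V}
U: fault, evict V, frames {Y,U}
V: fault, evict U, frames {Y,V}
Page faults: 8.

8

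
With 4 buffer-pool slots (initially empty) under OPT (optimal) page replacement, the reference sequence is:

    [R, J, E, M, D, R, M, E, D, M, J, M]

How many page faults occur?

6

R: miss, frames (R)
J: miss, frames (R J)
E: miss, frames (R J E)
M: miss, frames (R J E M)
D: miss, evict J, frames (R E M D)
R: hit
M: hit
E: hit
D: hit
M: hit
J: miss, evict D, frames (R E M J)
M: hit
Page faults: 6.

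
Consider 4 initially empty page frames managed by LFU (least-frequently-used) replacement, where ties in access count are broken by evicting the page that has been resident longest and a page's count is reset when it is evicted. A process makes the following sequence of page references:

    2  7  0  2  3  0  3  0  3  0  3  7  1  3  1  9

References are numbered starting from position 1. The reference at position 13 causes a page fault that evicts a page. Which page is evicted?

pos 1: 2 -> miss, frames [2]
pos 2: 7 -> miss, frames [2, 7]
pos 3: 0 -> miss, frames [2, 7, 0]
pos 4: 2 -> hit
pos 5: 3 -> miss, frames [2, 7, 0, 3]
pos 6: 0 -> hit
pos 7: 3 -> hit
pos 8: 0 -> hit
pos 9: 3 -> hit
pos 10: 0 -> hit
pos 11: 3 -> hit
pos 12: 7 -> hit
pos 13: 1 -> miss, evict 2, frames [7, 0, 3, 1]
At position 13, page 2 is evicted.

2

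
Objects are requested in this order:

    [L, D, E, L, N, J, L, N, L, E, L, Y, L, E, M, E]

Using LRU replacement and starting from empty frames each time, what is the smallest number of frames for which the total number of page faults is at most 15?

2

f=1: 16 faults
f=2: 12 faults
f=3: 8 faults
f=4: 7 faults
f=5: 7 faults
f=6: 7 faults
f=7: 7 faults
Smallest f with faults ≤ 15 is 2.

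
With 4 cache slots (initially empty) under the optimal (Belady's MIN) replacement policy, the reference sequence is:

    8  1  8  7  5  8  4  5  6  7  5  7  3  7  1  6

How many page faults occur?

8 → miss, frames (8)
1 → miss, frames (8 1)
8 → hit
7 → miss, frames (8 1 7)
5 → miss, frames (8 1 7 5)
8 → hit
4 → miss, evict 8, frames (1 7 5 4)
5 → hit
6 → miss, evict 4, frames (1 7 5 6)
7 → hit
5 → hit
7 → hit
3 → miss, evict 5, frames (1 7 6 3)
7 → hit
1 → hit
6 → hit
Page faults: 7.

7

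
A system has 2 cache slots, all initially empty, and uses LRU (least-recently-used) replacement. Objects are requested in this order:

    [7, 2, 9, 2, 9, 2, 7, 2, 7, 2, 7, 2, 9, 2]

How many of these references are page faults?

5

7: miss, frames (7)
2: miss, frames (7 2)
9: miss, evict 7, frames (2 9)
2: hit
9: hit
2: hit
7: miss, evict 9, frames (2 7)
2: hit
7: hit
2: hit
7: hit
2: hit
9: miss, evict 7, frames (2 9)
2: hit
Page faults: 5.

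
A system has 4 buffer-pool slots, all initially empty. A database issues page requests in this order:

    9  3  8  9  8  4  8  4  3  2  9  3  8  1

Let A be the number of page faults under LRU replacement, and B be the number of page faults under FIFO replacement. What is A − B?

-1

Under LRU: F F F . . F . . . F F . F F → 8 faults.
Under FIFO: F F F . . F . . . F F F F F → 9 faults.
A − B = 8 − 9 = -1.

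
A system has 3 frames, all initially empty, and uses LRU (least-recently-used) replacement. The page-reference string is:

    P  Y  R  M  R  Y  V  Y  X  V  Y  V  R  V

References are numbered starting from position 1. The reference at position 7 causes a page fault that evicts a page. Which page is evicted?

M

pos 1: P -> miss, frames (P)
pos 2: Y -> miss, frames (P Y)
pos 3: R -> miss, frames (P Y R)
pos 4: M -> miss, evict P, frames (Y R M)
pos 5: R -> hit
pos 6: Y -> hit
pos 7: V -> miss, evict M, frames (R Y V)
At position 7, page M is evicted.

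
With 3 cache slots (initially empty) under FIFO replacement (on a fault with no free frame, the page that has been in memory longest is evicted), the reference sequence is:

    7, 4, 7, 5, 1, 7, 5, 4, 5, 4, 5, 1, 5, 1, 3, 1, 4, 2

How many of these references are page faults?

7 → fault, frames {7}
4 → fault, frames {7,4}
7 → hit
5 → fault, frames {7,4,5}
1 → fault, evict 7, frames {4,5,1}
7 → fault, evict 4, frames {5,1,7}
5 → hit
4 → fault, evict 5, frames {1,7,4}
5 → fault, evict 1, frames {7,4,5}
4 → hit
5 → hit
1 → fault, evict 7, frames {4,5,1}
5 → hit
1 → hit
3 → fault, evict 4, frames {5,1,3}
1 → hit
4 → fault, evict 5, frames {1,3,4}
2 → fault, evict 1, frames {3,4,2}
Page faults: 11.

11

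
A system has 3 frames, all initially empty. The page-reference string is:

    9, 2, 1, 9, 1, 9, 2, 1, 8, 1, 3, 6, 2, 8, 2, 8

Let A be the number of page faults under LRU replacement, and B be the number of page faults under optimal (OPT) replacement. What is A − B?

Under LRU: F F F . . . . . F . F F F F . . → 8 faults.
Under OPT: F F F . . . . . F . F F . . . . → 6 faults.
A − B = 8 − 6 = 2.

2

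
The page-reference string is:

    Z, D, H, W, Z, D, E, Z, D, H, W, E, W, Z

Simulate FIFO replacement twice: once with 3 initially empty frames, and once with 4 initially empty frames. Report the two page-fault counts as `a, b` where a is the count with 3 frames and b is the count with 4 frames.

10, 11

3 frames: F F F F F F F . . F F . . F → 10 faults.
4 frames: F F F F . . F F F F F F . F → 11 faults.
11 > 10: adding a frame increased faults — Belady's anomaly.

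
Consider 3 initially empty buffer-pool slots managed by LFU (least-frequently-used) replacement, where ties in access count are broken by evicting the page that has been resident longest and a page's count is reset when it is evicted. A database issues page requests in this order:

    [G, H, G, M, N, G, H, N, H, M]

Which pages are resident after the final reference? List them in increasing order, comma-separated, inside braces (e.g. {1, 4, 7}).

G -> miss, frames (G)
H -> miss, frames (G H)
G -> hit
M -> miss, frames (G H M)
N -> miss, evict H, frames (G M N)
G -> hit
H -> miss, evict M, frames (G N H)
N -> hit
H -> hit
M -> miss, evict N, frames (G H M)

{G, H, M}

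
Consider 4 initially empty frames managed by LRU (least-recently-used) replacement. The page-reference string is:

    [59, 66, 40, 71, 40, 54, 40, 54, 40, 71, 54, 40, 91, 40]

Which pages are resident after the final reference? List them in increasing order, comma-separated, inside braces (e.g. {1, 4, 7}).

59: fault, frames {59}
66: fault, frames {59,66}
40: fault, frames {59,66,40}
71: fault, frames {59,66,40,71}
40: hit
54: fault, evict 59, frames {66,71,40,54}
40: hit
54: hit
40: hit
71: hit
54: hit
40: hit
91: fault, evict 66, frames {71,54,40,91}
40: hit

{40, 54, 71, 91}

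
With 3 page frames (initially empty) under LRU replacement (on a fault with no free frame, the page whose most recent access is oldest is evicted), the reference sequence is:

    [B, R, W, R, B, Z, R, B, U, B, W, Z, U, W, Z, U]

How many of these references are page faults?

8

B: fault, frames [B]
R: fault, frames [B, R]
W: fault, frames [B, R, W]
R: hit
B: hit
Z: fault, evict W, frames [R, B, Z]
R: hit
B: hit
U: fault, evict Z, frames [R, B, U]
B: hit
W: fault, evict R, frames [U, B, W]
Z: fault, evict U, frames [B, W, Z]
U: fault, evict B, frames [W, Z, U]
W: hit
Z: hit
U: hit
Page faults: 8.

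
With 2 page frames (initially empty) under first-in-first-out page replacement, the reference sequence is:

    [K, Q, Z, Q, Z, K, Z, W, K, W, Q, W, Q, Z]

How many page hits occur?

7

K → fault, frames [K]
Q → fault, frames [K, Q]
Z → fault, evict K, frames [Q, Z]
Q → hit
Z → hit
K → fault, evict Q, frames [Z, K]
Z → hit
W → fault, evict Z, frames [K, W]
K → hit
W → hit
Q → fault, evict K, frames [W, Q]
W → hit
Q → hit
Z → fault, evict W, frames [Q, Z]
Hits: 7.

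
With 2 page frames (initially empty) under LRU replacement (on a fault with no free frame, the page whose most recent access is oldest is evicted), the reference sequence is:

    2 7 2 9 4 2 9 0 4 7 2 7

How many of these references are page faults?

10

2 → miss, frames {2}
7 → miss, frames {2,7}
2 → hit
9 → miss, evict 7, frames {2,9}
4 → miss, evict 2, frames {9,4}
2 → miss, evict 9, frames {4,2}
9 → miss, evict 4, frames {2,9}
0 → miss, evict 2, frames {9,0}
4 → miss, evict 9, frames {0,4}
7 → miss, evict 0, frames {4,7}
2 → miss, evict 4, frames {7,2}
7 → hit
Page faults: 10.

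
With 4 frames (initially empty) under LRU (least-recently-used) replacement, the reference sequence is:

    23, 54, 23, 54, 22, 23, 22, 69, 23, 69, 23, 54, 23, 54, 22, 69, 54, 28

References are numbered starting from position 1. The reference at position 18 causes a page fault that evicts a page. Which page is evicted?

pos 1: 23: miss, frames {23}
pos 2: 54: miss, frames {23,54}
pos 3: 23: hit
pos 4: 54: hit
pos 5: 22: miss, frames {23,54,22}
pos 6: 23: hit
pos 7: 22: hit
pos 8: 69: miss, frames {54,23,22,69}
pos 9: 23: hit
pos 10: 69: hit
pos 11: 23: hit
pos 12: 54: hit
pos 13: 23: hit
pos 14: 54: hit
pos 15: 22: hit
pos 16: 69: hit
pos 17: 54: hit
pos 18: 28: miss, evict 23, frames {22,69,54,28}
At position 18, page 23 is evicted.

23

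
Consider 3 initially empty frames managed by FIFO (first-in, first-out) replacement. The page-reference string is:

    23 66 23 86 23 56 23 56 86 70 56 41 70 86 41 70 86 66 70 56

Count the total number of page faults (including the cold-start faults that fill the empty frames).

23: fault, frames (23)
66: fault, frames (23 66)
23: hit
86: fault, frames (23 66 86)
23: hit
56: fault, evict 23, frames (66 86 56)
23: fault, evict 66, frames (86 56 23)
56: hit
86: hit
70: fault, evict 86, frames (56 23 70)
56: hit
41: fault, evict 56, frames (23 70 41)
70: hit
86: fault, evict 23, frames (70 41 86)
41: hit
70: hit
86: hit
66: fault, evict 70, frames (41 86 66)
70: fault, evict 41, frames (86 66 70)
56: fault, evict 86, frames (66 70 56)
Page faults: 11.

11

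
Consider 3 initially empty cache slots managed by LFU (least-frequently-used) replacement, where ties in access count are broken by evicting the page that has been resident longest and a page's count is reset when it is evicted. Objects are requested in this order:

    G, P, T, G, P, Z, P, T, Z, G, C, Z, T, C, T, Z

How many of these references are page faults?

12

G: fault, frames [G]
P: fault, frames [G, P]
T: fault, frames [G, P, T]
G: hit
P: hit
Z: fault, evict T, frames [G, P, Z]
P: hit
T: fault, evict Z, frames [G, P, T]
Z: fault, evict T, frames [G, P, Z]
G: hit
C: fault, evict Z, frames [G, P, C]
Z: fault, evict C, frames [G, P, Z]
T: fault, evict Z, frames [G, P, T]
C: fault, evict T, frames [G, P, C]
T: fault, evict C, frames [G, P, T]
Z: fault, evict T, frames [G, P, Z]
Page faults: 12.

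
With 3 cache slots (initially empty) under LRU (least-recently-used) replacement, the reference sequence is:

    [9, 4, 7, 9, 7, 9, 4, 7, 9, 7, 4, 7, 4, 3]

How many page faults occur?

4

9 -> miss, frames [9]
4 -> miss, frames [9, 4]
7 -> miss, frames [9, 4, 7]
9 -> hit
7 -> hit
9 -> hit
4 -> hit
7 -> hit
9 -> hit
7 -> hit
4 -> hit
7 -> hit
4 -> hit
3 -> miss, evict 9, frames [7, 4, 3]
Page faults: 4.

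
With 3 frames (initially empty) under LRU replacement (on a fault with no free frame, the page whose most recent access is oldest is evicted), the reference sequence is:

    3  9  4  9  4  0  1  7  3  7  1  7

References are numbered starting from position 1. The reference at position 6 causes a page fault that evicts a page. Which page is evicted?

pos 1: 3 → fault, frames (3)
pos 2: 9 → fault, frames (3 9)
pos 3: 4 → fault, frames (3 9 4)
pos 4: 9 → hit
pos 5: 4 → hit
pos 6: 0 → fault, evict 3, frames (9 4 0)
At position 6, page 3 is evicted.

3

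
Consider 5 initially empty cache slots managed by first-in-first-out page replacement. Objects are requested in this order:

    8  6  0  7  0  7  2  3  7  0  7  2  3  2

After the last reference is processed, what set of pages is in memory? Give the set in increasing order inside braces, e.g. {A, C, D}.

8: fault, frames {8}
6: fault, frames {8,6}
0: fault, frames {8,6,0}
7: fault, frames {8,6,0,7}
0: hit
7: hit
2: fault, frames {8,6,0,7,2}
3: fault, evict 8, frames {6,0,7,2,3}
7: hit
0: hit
7: hit
2: hit
3: hit
2: hit

{0, 2, 3, 6, 7}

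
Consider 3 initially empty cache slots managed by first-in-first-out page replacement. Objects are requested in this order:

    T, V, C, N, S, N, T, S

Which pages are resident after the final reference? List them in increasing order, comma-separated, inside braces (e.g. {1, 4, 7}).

{N, S, T}

T → miss, frames [T]
V → miss, frames [T, V]
C → miss, frames [T, V, C]
N → miss, evict T, frames [V, C, N]
S → miss, evict V, frames [C, N, S]
N → hit
T → miss, evict C, frames [N, S, T]
S → hit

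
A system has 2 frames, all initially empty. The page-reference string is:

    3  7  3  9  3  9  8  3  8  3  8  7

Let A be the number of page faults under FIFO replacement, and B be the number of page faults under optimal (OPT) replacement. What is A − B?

1

Under FIFO: F F . F F . F . . . . F → 6 faults.
Under OPT: F F . F . . F . . . . F → 5 faults.
A − B = 6 − 5 = 1.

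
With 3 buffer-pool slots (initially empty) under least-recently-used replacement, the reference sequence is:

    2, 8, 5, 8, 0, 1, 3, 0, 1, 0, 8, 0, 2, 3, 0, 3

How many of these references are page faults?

2: fault, frames (2)
8: fault, frames (2 8)
5: fault, frames (2 8 5)
8: hit
0: fault, evict 2, frames (5 8 0)
1: fault, evict 5, frames (8 0 1)
3: fault, evict 8, frames (0 1 3)
0: hit
1: hit
0: hit
8: fault, evict 3, frames (1 0 8)
0: hit
2: fault, evict 1, frames (8 0 2)
3: fault, evict 8, frames (0 2 3)
0: hit
3: hit
Page faults: 9.

9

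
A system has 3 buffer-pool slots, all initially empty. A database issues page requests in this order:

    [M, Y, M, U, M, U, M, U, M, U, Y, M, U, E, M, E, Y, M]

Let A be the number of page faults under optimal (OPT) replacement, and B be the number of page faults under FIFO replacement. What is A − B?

-2

Under OPT: F F . F . . . . . . . . . F . . . . → 4 faults.
Under FIFO: F F . F . . . . . . . . . F F . F . → 6 faults.
A − B = 4 − 6 = -2.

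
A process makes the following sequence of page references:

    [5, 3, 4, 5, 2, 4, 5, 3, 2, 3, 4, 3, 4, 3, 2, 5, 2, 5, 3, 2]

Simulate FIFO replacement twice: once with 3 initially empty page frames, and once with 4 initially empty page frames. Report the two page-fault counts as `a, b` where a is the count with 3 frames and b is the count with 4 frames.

3 frames: F F F . F . F F . . F . . . F F . . F . → 10 faults.
4 frames: F F F . F . . . . . . . . . . . . . . . → 4 faults.
4 < 10: adding a frame reduced faults, as is typical.

10, 4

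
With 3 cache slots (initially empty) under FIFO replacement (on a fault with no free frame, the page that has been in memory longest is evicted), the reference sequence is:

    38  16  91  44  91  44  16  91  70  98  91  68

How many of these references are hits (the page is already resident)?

4

38 -> fault, frames {38}
16 -> fault, frames {38,16}
91 -> fault, frames {38,16,91}
44 -> fault, evict 38, frames {16,91,44}
91 -> hit
44 -> hit
16 -> hit
91 -> hit
70 -> fault, evict 16, frames {91,44,70}
98 -> fault, evict 91, frames {44,70,98}
91 -> fault, evict 44, frames {70,98,91}
68 -> fault, evict 70, frames {98,91,68}
Hits: 4.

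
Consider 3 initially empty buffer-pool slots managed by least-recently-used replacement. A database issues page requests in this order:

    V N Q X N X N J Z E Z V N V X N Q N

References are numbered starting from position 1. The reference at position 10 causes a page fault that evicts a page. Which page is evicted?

N

pos 1: V: miss, frames {V}
pos 2: N: miss, frames {V,N}
pos 3: Q: miss, frames {V,N,Q}
pos 4: X: miss, evict V, frames {N,Q,X}
pos 5: N: hit
pos 6: X: hit
pos 7: N: hit
pos 8: J: miss, evict Q, frames {X,N,J}
pos 9: Z: miss, evict X, frames {N,J,Z}
pos 10: E: miss, evict N, frames {J,Z,E}
At position 10, page N is evicted.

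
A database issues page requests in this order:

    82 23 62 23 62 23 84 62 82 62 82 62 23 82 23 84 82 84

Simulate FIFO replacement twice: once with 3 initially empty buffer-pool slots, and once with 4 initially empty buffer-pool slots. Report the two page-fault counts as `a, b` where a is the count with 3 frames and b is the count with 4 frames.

3 frames: F F F . . . F . F . . . F . . . . . → 6 faults.
4 frames: F F F . . . F . . . . . . . . . . . → 4 faults.
4 < 6: adding a frame reduced faults, as is typical.

6, 4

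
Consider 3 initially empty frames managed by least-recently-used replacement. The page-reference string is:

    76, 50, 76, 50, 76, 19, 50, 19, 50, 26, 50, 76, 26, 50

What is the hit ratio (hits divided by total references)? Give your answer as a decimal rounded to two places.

76: fault, frames [76]
50: fault, frames [76, 50]
76: hit
50: hit
76: hit
19: fault, frames [50, 76, 19]
50: hit
19: hit
50: hit
26: fault, evict 76, frames [19, 50, 26]
50: hit
76: fault, evict 19, frames [26, 50, 76]
26: hit
50: hit
Hits: 9 of 14 references → 9/14 = 0.6429.

0.64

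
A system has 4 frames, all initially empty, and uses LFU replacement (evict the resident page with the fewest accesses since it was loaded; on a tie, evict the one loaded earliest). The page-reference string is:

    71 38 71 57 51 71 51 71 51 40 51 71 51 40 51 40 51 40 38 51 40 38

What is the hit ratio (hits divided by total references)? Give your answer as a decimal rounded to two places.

71 → miss, frames (71)
38 → miss, frames (71 38)
71 → hit
57 → miss, frames (71 38 57)
51 → miss, frames (71 38 57 51)
71 → hit
51 → hit
71 → hit
51 → hit
40 → miss, evict 38, frames (71 57 51 40)
51 → hit
71 → hit
51 → hit
40 → hit
51 → hit
40 → hit
51 → hit
40 → hit
38 → miss, evict 57, frames (71 51 40 38)
51 → hit
40 → hit
38 → hit
Hits: 16 of 22 references → 16/22 = 0.7273.

0.73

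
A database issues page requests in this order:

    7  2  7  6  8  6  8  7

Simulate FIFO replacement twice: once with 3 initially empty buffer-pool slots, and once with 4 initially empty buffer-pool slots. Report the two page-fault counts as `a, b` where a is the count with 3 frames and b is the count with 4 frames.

5, 4

3 frames: F F . F F . . F → 5 faults.
4 frames: F F . F F . . . → 4 faults.
4 < 5: adding a frame reduced faults, as is typical.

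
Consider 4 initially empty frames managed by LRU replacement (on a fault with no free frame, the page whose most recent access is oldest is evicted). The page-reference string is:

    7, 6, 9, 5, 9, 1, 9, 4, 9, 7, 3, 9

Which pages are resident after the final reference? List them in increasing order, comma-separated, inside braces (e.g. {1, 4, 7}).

7 -> fault, frames {7}
6 -> fault, frames {7,6}
9 -> fault, frames {7,6,9}
5 -> fault, frames {7,6,9,5}
9 -> hit
1 -> fault, evict 7, frames {6,5,9,1}
9 -> hit
4 -> fault, evict 6, frames {5,1,9,4}
9 -> hit
7 -> fault, evict 5, frames {1,4,9,7}
3 -> fault, evict 1, frames {4,9,7,3}
9 -> hit

{3, 4, 7, 9}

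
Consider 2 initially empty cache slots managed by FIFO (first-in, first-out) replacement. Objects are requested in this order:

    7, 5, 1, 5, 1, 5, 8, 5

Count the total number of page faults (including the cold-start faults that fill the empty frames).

5

7 -> fault, frames {7}
5 -> fault, frames {7,5}
1 -> fault, evict 7, frames {5,1}
5 -> hit
1 -> hit
5 -> hit
8 -> fault, evict 5, frames {1,8}
5 -> fault, evict 1, frames {8,5}
Page faults: 5.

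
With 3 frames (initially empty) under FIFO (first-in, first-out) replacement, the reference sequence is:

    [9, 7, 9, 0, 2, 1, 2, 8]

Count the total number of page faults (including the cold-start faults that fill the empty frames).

9 → fault, frames [9]
7 → fault, frames [9, 7]
9 → hit
0 → fault, frames [9, 7, 0]
2 → fault, evict 9, frames [7, 0, 2]
1 → fault, evict 7, frames [0, 2, 1]
2 → hit
8 → fault, evict 0, frames [2, 1, 8]
Page faults: 6.

6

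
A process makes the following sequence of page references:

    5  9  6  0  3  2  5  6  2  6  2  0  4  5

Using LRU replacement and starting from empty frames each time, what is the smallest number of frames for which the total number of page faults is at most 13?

2

f=1: 14 faults
f=2: 12 faults
f=3: 11 faults
f=4: 11 faults
f=5: 8 faults
f=6: 7 faults
f=7: 7 faults
Smallest f with faults ≤ 13 is 2.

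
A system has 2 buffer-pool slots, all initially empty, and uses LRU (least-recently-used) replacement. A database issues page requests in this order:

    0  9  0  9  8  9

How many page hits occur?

0: fault, frames [0]
9: fault, frames [0, 9]
0: hit
9: hit
8: fault, evict 0, frames [9, 8]
9: hit
Hits: 3.

3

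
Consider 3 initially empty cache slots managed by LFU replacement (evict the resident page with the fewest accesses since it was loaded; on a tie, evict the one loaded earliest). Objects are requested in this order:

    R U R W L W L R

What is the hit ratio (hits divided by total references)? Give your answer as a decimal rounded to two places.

0.50

R -> fault, frames [R]
U -> fault, frames [R, U]
R -> hit
W -> fault, frames [R, U, W]
L -> fault, evict U, frames [R, W, L]
W -> hit
L -> hit
R -> hit
Hits: 4 of 8 references → 4/8 = 0.5000.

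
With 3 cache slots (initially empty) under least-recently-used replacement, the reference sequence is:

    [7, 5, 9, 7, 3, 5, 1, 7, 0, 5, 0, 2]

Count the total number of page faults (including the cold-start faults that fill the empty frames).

10

7: fault, frames [7]
5: fault, frames [7, 5]
9: fault, frames [7, 5, 9]
7: hit
3: fault, evict 5, frames [9, 7, 3]
5: fault, evict 9, frames [7, 3, 5]
1: fault, evict 7, frames [3, 5, 1]
7: fault, evict 3, frames [5, 1, 7]
0: fault, evict 5, frames [1, 7, 0]
5: fault, evict 1, frames [7, 0, 5]
0: hit
2: fault, evict 7, frames [5, 0, 2]
Page faults: 10.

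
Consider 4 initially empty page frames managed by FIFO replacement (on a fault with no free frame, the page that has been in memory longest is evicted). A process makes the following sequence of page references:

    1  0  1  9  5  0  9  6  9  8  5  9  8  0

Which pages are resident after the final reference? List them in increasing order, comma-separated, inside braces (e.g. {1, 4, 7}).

1: fault, frames {1}
0: fault, frames {1,0}
1: hit
9: fault, frames {1,0,9}
5: fault, frames {1,0,9,5}
0: hit
9: hit
6: fault, evict 1, frames {0,9,5,6}
9: hit
8: fault, evict 0, frames {9,5,6,8}
5: hit
9: hit
8: hit
0: fault, evict 9, frames {5,6,8,0}

{0, 5, 6, 8}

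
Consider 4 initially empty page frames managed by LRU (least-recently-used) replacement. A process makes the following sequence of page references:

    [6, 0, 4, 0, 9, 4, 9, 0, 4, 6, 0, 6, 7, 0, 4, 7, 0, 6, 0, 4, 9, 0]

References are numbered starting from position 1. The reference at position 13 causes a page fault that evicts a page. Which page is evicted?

9

pos 1: 6 → miss, frames (6)
pos 2: 0 → miss, frames (6 0)
pos 3: 4 → miss, frames (6 0 4)
pos 4: 0 → hit
pos 5: 9 → miss, frames (6 4 0 9)
pos 6: 4 → hit
pos 7: 9 → hit
pos 8: 0 → hit
pos 9: 4 → hit
pos 10: 6 → hit
pos 11: 0 → hit
pos 12: 6 → hit
pos 13: 7 → miss, evict 9, frames (4 0 6 7)
At position 13, page 9 is evicted.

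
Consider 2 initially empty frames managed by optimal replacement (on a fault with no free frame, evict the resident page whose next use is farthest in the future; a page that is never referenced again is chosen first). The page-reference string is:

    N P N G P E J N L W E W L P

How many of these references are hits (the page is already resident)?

4

N: miss, frames (N)
P: miss, frames (N P)
N: hit
G: miss, evict N, frames (P G)
P: hit
E: miss, evict G, frames (P E)
J: miss, evict P, frames (E J)
N: miss, evict J, frames (E N)
L: miss, evict N, frames (E L)
W: miss, evict L, frames (E W)
E: hit
W: hit
L: miss, evict W, frames (E L)
P: miss, evict L, frames (E P)
Hits: 4.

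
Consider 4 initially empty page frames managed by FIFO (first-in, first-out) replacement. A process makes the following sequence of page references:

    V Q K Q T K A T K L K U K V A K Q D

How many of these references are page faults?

V → fault, frames {V}
Q → fault, frames {V,Q}
K → fault, frames {V,Q,K}
Q → hit
T → fault, frames {V,Q,K,T}
K → hit
A → fault, evict V, frames {Q,K,T,A}
T → hit
K → hit
L → fault, evict Q, frames {K,T,A,L}
K → hit
U → fault, evict K, frames {T,A,L,U}
K → fault, evict T, frames {A,L,U,K}
V → fault, evict A, frames {L,U,K,V}
A → fault, evict L, frames {U,K,V,A}
K → hit
Q → fault, evict U, frames {K,V,A,Q}
D → fault, evict K, frames {V,A,Q,D}
Page faults: 12.

12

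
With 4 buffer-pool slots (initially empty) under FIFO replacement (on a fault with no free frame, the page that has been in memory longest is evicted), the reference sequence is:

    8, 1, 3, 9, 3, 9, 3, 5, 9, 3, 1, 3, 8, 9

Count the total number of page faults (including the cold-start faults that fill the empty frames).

8 -> miss, frames [8]
1 -> miss, frames [8, 1]
3 -> miss, frames [8, 1, 3]
9 -> miss, frames [8, 1, 3, 9]
3 -> hit
9 -> hit
3 -> hit
5 -> miss, evict 8, frames [1, 3, 9, 5]
9 -> hit
3 -> hit
1 -> hit
3 -> hit
8 -> miss, evict 1, frames [3, 9, 5, 8]
9 -> hit
Page faults: 6.

6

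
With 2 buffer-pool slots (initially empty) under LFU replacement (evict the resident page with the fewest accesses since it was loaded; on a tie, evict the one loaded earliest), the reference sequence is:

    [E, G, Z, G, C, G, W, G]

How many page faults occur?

E → miss, frames {E}
G → miss, frames {E,G}
Z → miss, evict E, frames {G,Z}
G → hit
C → miss, evict Z, frames {G,C}
G → hit
W → miss, evict C, frames {G,W}
G → hit
Page faults: 5.

5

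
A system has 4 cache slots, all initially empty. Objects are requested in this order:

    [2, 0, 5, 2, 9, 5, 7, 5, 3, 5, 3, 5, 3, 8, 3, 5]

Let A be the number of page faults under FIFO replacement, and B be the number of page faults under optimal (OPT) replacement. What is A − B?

Under FIFO: F F F . F . F . F . . . . F . F → 8 faults.
Under OPT: F F F . F . F . F . . . . F . . → 7 faults.
A − B = 8 − 7 = 1.

1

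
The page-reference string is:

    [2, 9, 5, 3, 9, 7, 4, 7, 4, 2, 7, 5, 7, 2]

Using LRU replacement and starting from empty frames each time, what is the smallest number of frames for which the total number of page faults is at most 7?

f=1: 14 faults
f=2: 11 faults
f=3: 8 faults
f=4: 8 faults
f=5: 8 faults
f=6: 6 faults
Smallest f with faults ≤ 7 is 6.

6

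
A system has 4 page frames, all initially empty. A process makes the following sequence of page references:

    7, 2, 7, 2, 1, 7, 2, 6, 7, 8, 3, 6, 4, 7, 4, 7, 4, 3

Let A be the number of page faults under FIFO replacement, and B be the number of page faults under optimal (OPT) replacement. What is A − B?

1

Under FIFO: F F . . F . . F . F F . F F . . . . → 8 faults.
Under OPT: F F . . F . . F . F F . F . . . . . → 7 faults.
A − B = 8 − 7 = 1.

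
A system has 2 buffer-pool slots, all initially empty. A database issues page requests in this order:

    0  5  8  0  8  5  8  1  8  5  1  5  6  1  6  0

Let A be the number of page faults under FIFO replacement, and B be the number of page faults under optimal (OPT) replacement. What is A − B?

Under FIFO: F F F F . F F F . F . . F F . F → 11 faults.
Under OPT: F F F . . F . F . F . . F . . F → 8 faults.
A − B = 11 − 8 = 3.

3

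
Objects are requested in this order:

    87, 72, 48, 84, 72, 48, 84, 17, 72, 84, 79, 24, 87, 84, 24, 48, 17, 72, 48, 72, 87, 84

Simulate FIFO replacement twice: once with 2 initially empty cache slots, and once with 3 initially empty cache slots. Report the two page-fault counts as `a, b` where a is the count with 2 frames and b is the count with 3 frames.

2 frames: F F F F F F F F F F F F F F F F F F F . F F → 21 faults.
3 frames: F F F F . . . F F . F F F F . F F F . . F F → 15 faults.
15 < 21: adding a frame reduced faults, as is typical.

21, 15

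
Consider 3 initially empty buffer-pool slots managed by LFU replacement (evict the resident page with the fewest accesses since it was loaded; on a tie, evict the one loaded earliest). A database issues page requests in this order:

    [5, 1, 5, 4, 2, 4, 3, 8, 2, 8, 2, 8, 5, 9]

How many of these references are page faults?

11

5: miss, frames (5)
1: miss, frames (5 1)
5: hit
4: miss, frames (5 1 4)
2: miss, evict 1, frames (5 4 2)
4: hit
3: miss, evict 2, frames (5 4 3)
8: miss, evict 3, frames (5 4 8)
2: miss, evict 8, frames (5 4 2)
8: miss, evict 2, frames (5 4 8)
2: miss, evict 8, frames (5 4 2)
8: miss, evict 2, frames (5 4 8)
5: hit
9: miss, evict 8, frames (5 4 9)
Page faults: 11.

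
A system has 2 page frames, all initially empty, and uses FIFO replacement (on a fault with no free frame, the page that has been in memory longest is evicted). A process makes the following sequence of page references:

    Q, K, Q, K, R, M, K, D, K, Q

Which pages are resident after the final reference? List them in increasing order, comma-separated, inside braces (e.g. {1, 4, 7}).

{D, Q}

Q -> miss, frames (Q)
K -> miss, frames (Q K)
Q -> hit
K -> hit
R -> miss, evict Q, frames (K R)
M -> miss, evict K, frames (R M)
K -> miss, evict R, frames (M K)
D -> miss, evict M, frames (K D)
K -> hit
Q -> miss, evict K, frames (D Q)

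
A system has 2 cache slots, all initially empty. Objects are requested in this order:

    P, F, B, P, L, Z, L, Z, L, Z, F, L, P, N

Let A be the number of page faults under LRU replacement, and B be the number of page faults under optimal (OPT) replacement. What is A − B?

Under LRU: F F F F F F . . . . F F F F → 10 faults.
Under OPT: F F F . F F . . . . F . F F → 8 faults.
A − B = 10 − 8 = 2.

2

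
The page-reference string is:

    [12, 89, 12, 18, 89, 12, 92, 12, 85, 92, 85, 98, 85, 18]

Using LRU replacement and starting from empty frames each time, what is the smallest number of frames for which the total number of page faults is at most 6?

6

f=1: 14 faults
f=2: 10 faults
f=3: 7 faults
f=4: 7 faults
f=5: 7 faults
f=6: 6 faults
Smallest f with faults ≤ 6 is 6.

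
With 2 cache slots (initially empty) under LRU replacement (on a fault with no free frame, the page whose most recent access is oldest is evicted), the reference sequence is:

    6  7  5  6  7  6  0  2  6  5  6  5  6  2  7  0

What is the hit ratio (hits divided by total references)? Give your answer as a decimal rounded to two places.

6: fault, frames [6]
7: fault, frames [6, 7]
5: fault, evict 6, frames [7, 5]
6: fault, evict 7, frames [5, 6]
7: fault, evict 5, frames [6, 7]
6: hit
0: fault, evict 7, frames [6, 0]
2: fault, evict 6, frames [0, 2]
6: fault, evict 0, frames [2, 6]
5: fault, evict 2, frames [6, 5]
6: hit
5: hit
6: hit
2: fault, evict 5, frames [6, 2]
7: fault, evict 6, frames [2, 7]
0: fault, evict 2, frames [7, 0]
Hits: 4 of 16 references → 4/16 = 0.2500.

0.25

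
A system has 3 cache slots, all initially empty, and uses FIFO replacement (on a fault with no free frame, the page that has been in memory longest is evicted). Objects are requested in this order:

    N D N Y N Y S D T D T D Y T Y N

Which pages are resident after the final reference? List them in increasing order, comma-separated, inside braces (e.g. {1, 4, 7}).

N: miss, frames [N]
D: miss, frames [N, D]
N: hit
Y: miss, frames [N, D, Y]
N: hit
Y: hit
S: miss, evict N, frames [D, Y, S]
D: hit
T: miss, evict D, frames [Y, S, T]
D: miss, evict Y, frames [S, T, D]
T: hit
D: hit
Y: miss, evict S, frames [T, D, Y]
T: hit
Y: hit
N: miss, evict T, frames [D, Y, N]

{D, N, Y}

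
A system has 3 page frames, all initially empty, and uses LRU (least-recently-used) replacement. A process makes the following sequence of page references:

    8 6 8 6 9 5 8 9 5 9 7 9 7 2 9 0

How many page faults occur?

8

8 -> fault, frames (8)
6 -> fault, frames (8 6)
8 -> hit
6 -> hit
9 -> fault, frames (8 6 9)
5 -> fault, evict 8, frames (6 9 5)
8 -> fault, evict 6, frames (9 5 8)
9 -> hit
5 -> hit
9 -> hit
7 -> fault, evict 8, frames (5 9 7)
9 -> hit
7 -> hit
2 -> fault, evict 5, frames (9 7 2)
9 -> hit
0 -> fault, evict 7, frames (2 9 0)
Page faults: 8.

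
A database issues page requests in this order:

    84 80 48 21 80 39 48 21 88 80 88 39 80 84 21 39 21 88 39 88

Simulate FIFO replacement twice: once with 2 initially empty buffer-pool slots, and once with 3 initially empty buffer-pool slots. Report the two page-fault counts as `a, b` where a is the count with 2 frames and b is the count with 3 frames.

15, 11

2 frames: F F F F F F F F F F . F . F F F . F . . → 15 faults.
3 frames: F F F F . F . . F F . . . F F F . F . . → 11 faults.
11 < 15: adding a frame reduced faults, as is typical.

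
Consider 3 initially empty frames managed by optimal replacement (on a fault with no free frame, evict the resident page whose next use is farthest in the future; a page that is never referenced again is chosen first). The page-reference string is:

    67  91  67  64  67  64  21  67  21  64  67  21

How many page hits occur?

8

67: miss, frames [67]
91: miss, frames [67, 91]
67: hit
64: miss, frames [67, 91, 64]
67: hit
64: hit
21: miss, evict 91, frames [67, 64, 21]
67: hit
21: hit
64: hit
67: hit
21: hit
Hits: 8.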